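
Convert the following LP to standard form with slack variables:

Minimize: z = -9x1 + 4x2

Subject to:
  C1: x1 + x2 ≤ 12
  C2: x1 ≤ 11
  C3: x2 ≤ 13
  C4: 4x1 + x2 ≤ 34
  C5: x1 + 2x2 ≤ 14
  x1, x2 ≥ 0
min z = -9x1 + 4x2

s.t.
  x1 + x2 + s1 = 12
  x1 + s2 = 11
  x2 + s3 = 13
  4x1 + x2 + s4 = 34
  x1 + 2x2 + s5 = 14
  x1, x2, s1, s2, s3, s4, s5 ≥ 0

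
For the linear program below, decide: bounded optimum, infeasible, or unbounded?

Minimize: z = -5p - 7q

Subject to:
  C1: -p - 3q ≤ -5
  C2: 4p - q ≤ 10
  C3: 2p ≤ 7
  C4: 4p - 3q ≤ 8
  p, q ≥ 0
Feasible point: (0, 2) satisfies every constraint, so the LP is feasible.
Direction d = (0, 1): for each constraint row a, a·d ≤ 0 —
  (-1)(0) + (-3)(1) = -3 ≤ 0
  (4)(0) + (-1)(1) = -1 ≤ 0
  (2)(0) + (0)(1) = 0 ≤ 0
  (4)(0) + (-3)(1) = -3 ≤ 0
and d ≥ 0, so (0, 2) + t·d stays feasible for every t ≥ 0. Along this ray z = -5p - 7q changes by -7 per unit t, so z → −∞.

The LP is unbounded; z can be made arbitrarily small.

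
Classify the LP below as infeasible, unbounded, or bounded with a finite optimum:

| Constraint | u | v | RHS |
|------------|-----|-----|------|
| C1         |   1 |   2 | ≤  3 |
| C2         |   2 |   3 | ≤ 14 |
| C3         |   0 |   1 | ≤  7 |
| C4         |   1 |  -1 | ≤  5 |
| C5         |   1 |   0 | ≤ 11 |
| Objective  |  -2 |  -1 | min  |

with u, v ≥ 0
The point (3, 0) satisfies every constraint, so the LP is feasible; the constraints give u ≤ 11 and v ≤ 7, which with u, v ≥ 0 keep the feasible region inside a bounded box. A feasible, bounded LP attains a finite optimum at a vertex.

Evaluating z = -2u - v at each vertex:
  (0, 0): z = 0
  (3, 0): z = -6
  (0, 1.5): z = -1.5

The LP has an optimal solution: (3, 0) with z = -6.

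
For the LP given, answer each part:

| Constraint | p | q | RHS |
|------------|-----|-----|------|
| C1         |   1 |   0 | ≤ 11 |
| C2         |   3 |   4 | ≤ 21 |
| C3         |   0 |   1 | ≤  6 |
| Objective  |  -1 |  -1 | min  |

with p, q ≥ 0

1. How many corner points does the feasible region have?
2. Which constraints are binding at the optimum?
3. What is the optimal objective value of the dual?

1. 3
2. C2, q ≥ 0
3. -7 (by strong duality, equal to the primal optimum)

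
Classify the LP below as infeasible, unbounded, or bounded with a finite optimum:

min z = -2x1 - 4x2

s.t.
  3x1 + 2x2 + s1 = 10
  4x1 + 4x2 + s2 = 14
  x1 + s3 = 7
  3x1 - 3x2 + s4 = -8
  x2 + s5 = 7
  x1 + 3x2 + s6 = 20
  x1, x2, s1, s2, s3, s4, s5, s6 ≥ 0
The point (0, 3.5) satisfies every constraint, so the LP is feasible; the constraints give x1 ≤ 7 and x2 ≤ 7, which with x1, x2 ≥ 0 keep the feasible region inside a bounded box. A feasible, bounded LP attains a finite optimum at a vertex.

Feasible with finite optimum z* = -14 at (0, 3.5).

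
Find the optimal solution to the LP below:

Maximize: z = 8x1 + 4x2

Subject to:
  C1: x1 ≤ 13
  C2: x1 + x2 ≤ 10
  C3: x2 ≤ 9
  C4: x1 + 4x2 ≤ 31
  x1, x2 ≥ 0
x1 = 10, x2 = 0, z = 80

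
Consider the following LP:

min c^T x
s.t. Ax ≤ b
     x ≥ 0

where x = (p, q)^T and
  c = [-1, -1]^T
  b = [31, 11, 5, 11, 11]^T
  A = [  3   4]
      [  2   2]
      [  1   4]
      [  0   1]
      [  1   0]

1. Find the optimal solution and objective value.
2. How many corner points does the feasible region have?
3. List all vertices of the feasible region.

1. p = 5, q = 0, z = -5
2. 3
3. (0, 0), (5, 0), (0, 1.25)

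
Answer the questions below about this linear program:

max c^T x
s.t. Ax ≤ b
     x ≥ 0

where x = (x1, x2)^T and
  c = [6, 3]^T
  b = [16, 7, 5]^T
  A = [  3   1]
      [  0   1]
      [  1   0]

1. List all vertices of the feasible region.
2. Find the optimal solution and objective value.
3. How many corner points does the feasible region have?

1. (0, 0), (5, 0), (5, 1), (3, 7), (0, 7)
2. x1 = 3, x2 = 7, z = 39
3. 5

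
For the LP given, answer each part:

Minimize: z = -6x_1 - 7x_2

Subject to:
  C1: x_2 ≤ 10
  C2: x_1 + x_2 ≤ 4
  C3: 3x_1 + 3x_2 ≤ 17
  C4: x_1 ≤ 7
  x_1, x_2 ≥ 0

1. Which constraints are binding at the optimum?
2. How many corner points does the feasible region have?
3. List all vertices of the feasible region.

1. C2, x_1 ≥ 0
2. 3
3. (0, 0), (4, 0), (0, 4)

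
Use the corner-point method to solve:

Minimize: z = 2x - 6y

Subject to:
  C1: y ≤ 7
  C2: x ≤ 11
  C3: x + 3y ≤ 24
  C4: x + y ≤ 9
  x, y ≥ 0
Each vertex is the intersection of two constraint boundaries that also satisfies all remaining constraints:
  x = 0 and y = 0 → (0, 0)
  x + y = 9 and y = 0 → (9, 0)
  y = 7 and x + y = 9 → (2, 7)
  y = 7 and x = 0 → (0, 7)

Evaluating z = 2x - 6y at each vertex:
  (0, 0): z = 0
  (9, 0): z = 18
  (2, 7): z = -38
  (0, 7): z = -42

The minimum is at (0, 7) with z = -42.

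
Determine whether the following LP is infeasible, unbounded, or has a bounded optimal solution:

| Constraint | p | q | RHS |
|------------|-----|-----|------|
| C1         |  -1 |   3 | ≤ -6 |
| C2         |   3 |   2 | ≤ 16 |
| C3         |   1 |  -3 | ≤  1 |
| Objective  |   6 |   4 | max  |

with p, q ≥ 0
C3 requires p - 3q ≤ 1, while C1 (-p + 3q ≤ -6) is equivalent to p - 3q ≥ 6. Together they would need 6 ≤ p - 3q ≤ 1, which is impossible since 6 > 1. No point satisfies all constraints.

Infeasible: no point satisfies all constraints simultaneously.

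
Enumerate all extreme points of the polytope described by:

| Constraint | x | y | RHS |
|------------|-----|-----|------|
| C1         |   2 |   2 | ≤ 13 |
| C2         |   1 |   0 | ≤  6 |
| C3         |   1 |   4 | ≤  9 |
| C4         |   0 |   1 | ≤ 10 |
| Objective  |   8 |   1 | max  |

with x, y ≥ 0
Each vertex is the intersection of two constraint boundaries that also satisfies all remaining constraints:
  x = 0 and y = 0 → (0, 0)
  x = 6 and y = 0 → (6, 0)
  2x + 2y = 13 and x = 6 → (6, 0.5)
  2x + 2y = 13 and x + 4y = 9 → (5.667, 0.8333)
  x + 4y = 9 and x = 0 → (0, 2.25)

Vertices: (0, 0), (6, 0), (6, 0.5), (5.667, 0.8333), (0, 2.25)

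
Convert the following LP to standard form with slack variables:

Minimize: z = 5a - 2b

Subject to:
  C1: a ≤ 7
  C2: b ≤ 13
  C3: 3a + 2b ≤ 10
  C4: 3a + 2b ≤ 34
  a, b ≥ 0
min z = 5a - 2b

s.t.
  a + s1 = 7
  b + s2 = 13
  3a + 2b + s3 = 10
  3a + 2b + s4 = 34
  a, b, s1, s2, s3, s4 ≥ 0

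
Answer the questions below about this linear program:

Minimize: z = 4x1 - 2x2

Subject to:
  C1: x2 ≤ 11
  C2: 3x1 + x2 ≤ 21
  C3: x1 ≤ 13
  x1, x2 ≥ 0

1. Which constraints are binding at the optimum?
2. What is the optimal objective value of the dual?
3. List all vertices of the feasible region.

1. C1, x1 ≥ 0
2. -22 (by strong duality, equal to the primal optimum)
3. (0, 0), (7, 0), (3.333, 11), (0, 11)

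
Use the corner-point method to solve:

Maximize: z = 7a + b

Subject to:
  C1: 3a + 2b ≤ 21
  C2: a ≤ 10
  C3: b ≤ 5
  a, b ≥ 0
Each vertex is the intersection of two constraint boundaries that also satisfies all remaining constraints:
  a = 0 and b = 0 → (0, 0)
  3a + 2b = 21 and b = 0 → (7, 0)
  3a + 2b = 21 and b = 5 → (3.667, 5)
  b = 5 and a = 0 → (0, 5)

Evaluating z = 7a + b at each vertex:
  (0, 0): z = 0
  (7, 0): z = 49
  (3.667, 5): z = 30.67
  (0, 5): z = 5

The maximum is at (7, 0) with z = 49.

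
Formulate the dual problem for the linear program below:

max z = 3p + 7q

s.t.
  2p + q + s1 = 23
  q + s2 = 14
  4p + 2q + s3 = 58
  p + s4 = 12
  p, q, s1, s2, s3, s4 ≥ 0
Minimize: z = 23y1 + 14y2 + 58y3 + 12y4

Subject to:
  C1: -2y1 - 4y3 - y4 ≤ -3
  C2: -y1 - y2 - 2y3 ≤ -7
  y1, y2, y3, y4 ≥ 0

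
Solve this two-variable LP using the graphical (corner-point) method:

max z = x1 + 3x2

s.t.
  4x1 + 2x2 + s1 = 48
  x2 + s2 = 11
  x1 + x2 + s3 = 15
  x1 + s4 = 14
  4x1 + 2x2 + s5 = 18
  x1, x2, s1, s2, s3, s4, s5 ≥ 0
Each vertex is the intersection of two constraint boundaries that also satisfies all remaining constraints:
  x1 = 0 and x2 = 0 → (0, 0)
  4x1 + 2x2 = 18 and x2 = 0 → (4.5, 0)
  4x1 + 2x2 = 18 and x1 = 0 → (0, 9)

Evaluating z = x1 + 3x2 at each vertex:
  (0, 0): z = 0
  (4.5, 0): z = 4.5
  (0, 9): z = 27

The maximum is at (0, 9) with z = 27.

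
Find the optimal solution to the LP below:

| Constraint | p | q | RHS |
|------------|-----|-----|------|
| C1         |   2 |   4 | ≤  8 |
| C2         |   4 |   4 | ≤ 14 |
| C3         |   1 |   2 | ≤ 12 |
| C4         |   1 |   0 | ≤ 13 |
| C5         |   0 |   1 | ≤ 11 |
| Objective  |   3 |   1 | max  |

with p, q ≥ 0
Each vertex is the intersection of two constraint boundaries that also satisfies all remaining constraints:
  p = 0 and q = 0 → (0, 0)
  4p + 4q = 14 and q = 0 → (3.5, 0)
  2p + 4q = 8 and 4p + 4q = 14 → (3, 0.5)
  2p + 4q = 8 and p = 0 → (0, 2)

Evaluating z = 3p + q at each vertex:
  (0, 0): z = 0
  (3.5, 0): z = 10.5
  (3, 0.5): z = 9.5
  (0, 2): z = 2

The maximum is at (3.5, 0) with z = 10.5.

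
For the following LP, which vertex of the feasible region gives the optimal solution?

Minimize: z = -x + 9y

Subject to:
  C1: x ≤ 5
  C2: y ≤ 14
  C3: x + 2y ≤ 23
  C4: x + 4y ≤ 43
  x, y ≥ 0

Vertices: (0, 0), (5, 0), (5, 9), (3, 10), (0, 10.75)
Evaluating z = -x + 9y at each vertex:
  (0, 0): z = 0
  (5, 0): z = -5
  (5, 9): z = 76
  (3, 10): z = 87
  (0, 10.75): z = 96.75

The smallest value is z = -5, attained at (5, 0).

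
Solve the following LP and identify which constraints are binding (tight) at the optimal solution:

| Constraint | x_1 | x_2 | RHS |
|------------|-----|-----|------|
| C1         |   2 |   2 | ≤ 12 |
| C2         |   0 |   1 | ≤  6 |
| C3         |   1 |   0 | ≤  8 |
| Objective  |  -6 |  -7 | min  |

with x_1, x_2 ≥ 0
Optimal: x_1 = 0, x_2 = 6
Slack at optimum:
  C1: slack = 0 (binding)
  C2: slack = 0 (binding)
  C3: slack = 8
  x_1 ≥ 0: x_1 = 0 (binding)
  x_2 ≥ 0: x_2 = 6
Binding constraints: C1, C2, x_1 ≥ 0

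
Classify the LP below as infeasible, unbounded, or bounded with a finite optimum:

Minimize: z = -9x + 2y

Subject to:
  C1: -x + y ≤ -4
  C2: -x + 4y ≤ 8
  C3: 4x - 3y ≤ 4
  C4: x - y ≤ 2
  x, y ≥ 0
C4 requires x - y ≤ 2, while C1 (-x + y ≤ -4) is equivalent to x - y ≥ 4. Together they would need 4 ≤ x - y ≤ 2, which is impossible since 4 > 2. No point satisfies all constraints.

The feasible region is empty; the LP is infeasible.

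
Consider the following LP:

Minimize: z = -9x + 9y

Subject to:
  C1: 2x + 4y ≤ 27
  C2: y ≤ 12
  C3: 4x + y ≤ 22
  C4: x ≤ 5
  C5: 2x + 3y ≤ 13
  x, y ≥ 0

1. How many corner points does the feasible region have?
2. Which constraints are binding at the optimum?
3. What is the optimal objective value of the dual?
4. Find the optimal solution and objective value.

1. 4
2. C4, y ≥ 0
3. -45 (by strong duality, equal to the primal optimum)
4. x = 5, y = 0, z = -45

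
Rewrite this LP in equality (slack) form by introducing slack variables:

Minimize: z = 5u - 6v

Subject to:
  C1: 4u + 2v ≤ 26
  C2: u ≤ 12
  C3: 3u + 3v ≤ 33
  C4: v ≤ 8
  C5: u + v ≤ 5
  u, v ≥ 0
min z = 5u - 6v

s.t.
  4u + 2v + s1 = 26
  u + s2 = 12
  3u + 3v + s3 = 33
  v + s4 = 8
  u + v + s5 = 5
  u, v, s1, s2, s3, s4, s5 ≥ 0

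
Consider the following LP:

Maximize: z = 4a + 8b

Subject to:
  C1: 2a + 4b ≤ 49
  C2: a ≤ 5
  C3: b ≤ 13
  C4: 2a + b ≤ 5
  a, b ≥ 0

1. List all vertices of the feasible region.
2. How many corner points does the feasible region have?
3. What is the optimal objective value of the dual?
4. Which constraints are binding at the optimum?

1. (0, 0), (2.5, 0), (0, 5)
2. 3
3. 40 (by strong duality, equal to the primal optimum)
4. C4, a ≥ 0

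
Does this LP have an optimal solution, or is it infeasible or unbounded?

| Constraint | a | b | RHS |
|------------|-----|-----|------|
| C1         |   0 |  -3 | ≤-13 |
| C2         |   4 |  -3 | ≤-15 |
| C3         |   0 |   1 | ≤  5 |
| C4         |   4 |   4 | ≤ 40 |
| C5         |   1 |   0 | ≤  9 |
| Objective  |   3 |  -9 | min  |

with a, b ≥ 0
The point (0, 5) satisfies every constraint, so the LP is feasible; the constraints give a ≤ 9 and b ≤ 5, which with a, b ≥ 0 keep the feasible region inside a bounded box. A feasible, bounded LP attains a finite optimum at a vertex.

The LP has an optimal solution: (0, 5) with z = -45.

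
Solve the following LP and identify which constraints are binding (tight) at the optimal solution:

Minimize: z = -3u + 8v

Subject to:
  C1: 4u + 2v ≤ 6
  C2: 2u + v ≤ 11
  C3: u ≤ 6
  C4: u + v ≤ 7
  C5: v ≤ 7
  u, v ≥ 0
Optimal: u = 1.5, v = 0
Slack at optimum:
  C1: slack = 0 (binding)
  C2: slack = 8
  C3: slack = 4.5
  C4: slack = 5.5
  C5: slack = 7
  u ≥ 0: u = 1.5
  v ≥ 0: v = 0 (binding)
Binding constraints: C1, v ≥ 0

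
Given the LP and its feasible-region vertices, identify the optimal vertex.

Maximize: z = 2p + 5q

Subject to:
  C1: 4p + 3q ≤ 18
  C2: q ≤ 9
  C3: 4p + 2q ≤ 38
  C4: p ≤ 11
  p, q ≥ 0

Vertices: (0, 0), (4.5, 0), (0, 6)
(0, 6) with z = 30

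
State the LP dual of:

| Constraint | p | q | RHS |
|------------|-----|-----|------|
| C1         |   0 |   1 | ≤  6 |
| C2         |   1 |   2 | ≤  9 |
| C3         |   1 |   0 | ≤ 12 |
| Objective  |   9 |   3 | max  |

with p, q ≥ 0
Minimize: z = 6y1 + 9y2 + 12y3

Subject to:
  C1: -y2 - y3 ≤ -9
  C2: -y1 - 2y2 ≤ -3
  y1, y2, y3 ≥ 0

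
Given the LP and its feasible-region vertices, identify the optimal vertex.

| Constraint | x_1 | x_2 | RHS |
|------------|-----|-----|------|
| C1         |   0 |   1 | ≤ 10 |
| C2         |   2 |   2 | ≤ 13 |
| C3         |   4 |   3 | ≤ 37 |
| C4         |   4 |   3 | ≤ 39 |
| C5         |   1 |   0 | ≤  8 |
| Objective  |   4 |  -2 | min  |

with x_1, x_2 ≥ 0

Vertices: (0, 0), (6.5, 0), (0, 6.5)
Evaluating z = 4x_1 - 2x_2 at each vertex:
  (0, 0): z = 0
  (6.5, 0): z = 26
  (0, 6.5): z = -13

The smallest value is z = -13, attained at (0, 6.5).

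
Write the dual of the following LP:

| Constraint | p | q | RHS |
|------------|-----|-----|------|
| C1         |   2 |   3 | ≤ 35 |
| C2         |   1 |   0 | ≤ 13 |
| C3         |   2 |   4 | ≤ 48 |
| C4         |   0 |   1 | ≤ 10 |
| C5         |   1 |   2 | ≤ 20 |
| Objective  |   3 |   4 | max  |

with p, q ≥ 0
Minimize: z = 35y1 + 13y2 + 48y3 + 10y4 + 20y5

Subject to:
  C1: -2y1 - y2 - 2y3 - y5 ≤ -3
  C2: -3y1 - 4y3 - y4 - 2y5 ≤ -4
  y1, y2, y3, y4, y5 ≥ 0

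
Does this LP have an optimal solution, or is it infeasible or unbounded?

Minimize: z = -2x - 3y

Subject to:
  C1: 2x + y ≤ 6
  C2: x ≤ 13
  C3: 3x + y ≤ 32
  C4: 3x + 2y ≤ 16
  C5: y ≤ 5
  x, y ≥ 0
The point (0.5, 5) satisfies every constraint, so the LP is feasible; the constraints give x ≤ 13 and y ≤ 5, which with x, y ≥ 0 keep the feasible region inside a bounded box. A feasible, bounded LP attains a finite optimum at a vertex.

Evaluating z = -2x - 3y at each vertex:
  (0, 0): z = 0
  (3, 0): z = -6
  (0.5, 5): z = -16
  (0, 5): z = -15

Bounded optimum: z* = -16 at (0.5, 5).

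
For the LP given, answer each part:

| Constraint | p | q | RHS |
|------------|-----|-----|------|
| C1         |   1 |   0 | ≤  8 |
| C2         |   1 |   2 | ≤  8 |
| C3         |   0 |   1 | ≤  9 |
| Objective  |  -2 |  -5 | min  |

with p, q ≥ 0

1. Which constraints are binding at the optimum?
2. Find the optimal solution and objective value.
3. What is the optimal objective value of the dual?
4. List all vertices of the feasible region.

1. C2, p ≥ 0
2. p = 0, q = 4, z = -20
3. -20 (by strong duality, equal to the primal optimum)
4. (0, 0), (8, 0), (0, 4)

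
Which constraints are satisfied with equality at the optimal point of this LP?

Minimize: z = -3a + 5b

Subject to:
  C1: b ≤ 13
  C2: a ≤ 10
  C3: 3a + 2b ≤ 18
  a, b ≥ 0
Optimal: a = 6, b = 0
Slack at optimum:
  C1: slack = 13
  C2: slack = 4
  C3: slack = 0 (binding)
  a ≥ 0: a = 6
  b ≥ 0: b = 0 (binding)
Binding constraints: C3, b ≥ 0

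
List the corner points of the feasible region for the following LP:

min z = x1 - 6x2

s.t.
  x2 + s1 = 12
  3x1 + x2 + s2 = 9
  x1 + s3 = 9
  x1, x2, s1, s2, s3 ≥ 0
Each vertex is the intersection of two constraint boundaries that also satisfies all remaining constraints:
  x1 = 0 and x2 = 0 → (0, 0)
  3x1 + x2 = 9 and x2 = 0 → (3, 0)
  3x1 + x2 = 9 and x1 = 0 → (0, 9)

Vertices: (0, 0), (3, 0), (0, 9)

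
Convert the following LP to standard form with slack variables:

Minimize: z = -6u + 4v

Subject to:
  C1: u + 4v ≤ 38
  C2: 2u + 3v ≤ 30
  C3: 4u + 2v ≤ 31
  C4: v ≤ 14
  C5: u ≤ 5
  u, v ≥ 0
min z = -6u + 4v

s.t.
  u + 4v + s1 = 38
  2u + 3v + s2 = 30
  4u + 2v + s3 = 31
  v + s4 = 14
  u + s5 = 5
  u, v, s1, s2, s3, s4, s5 ≥ 0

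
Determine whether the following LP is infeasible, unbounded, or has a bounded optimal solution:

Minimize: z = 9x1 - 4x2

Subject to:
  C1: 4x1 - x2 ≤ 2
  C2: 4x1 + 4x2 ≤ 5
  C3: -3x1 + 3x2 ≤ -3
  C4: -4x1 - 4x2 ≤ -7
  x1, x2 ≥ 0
C2 requires 4x1 + 4x2 ≤ 5, while C4 (-4x1 - 4x2 ≤ -7) is equivalent to 4x1 + 4x2 ≥ 7. Together they would need 7 ≤ 4x1 + 4x2 ≤ 5, which is impossible since 7 > 5. No point satisfies all constraints.

The feasible region is empty; the LP is infeasible.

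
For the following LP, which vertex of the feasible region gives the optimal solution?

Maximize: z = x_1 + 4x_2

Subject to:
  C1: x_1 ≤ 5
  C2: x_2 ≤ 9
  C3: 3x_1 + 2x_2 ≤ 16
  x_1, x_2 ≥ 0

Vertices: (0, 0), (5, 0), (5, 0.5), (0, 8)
Evaluating z = x_1 + 4x_2 at each vertex:
  (0, 0): z = 0
  (5, 0): z = 5
  (5, 0.5): z = 7
  (0, 8): z = 32

The largest value is z = 32, attained at (0, 8).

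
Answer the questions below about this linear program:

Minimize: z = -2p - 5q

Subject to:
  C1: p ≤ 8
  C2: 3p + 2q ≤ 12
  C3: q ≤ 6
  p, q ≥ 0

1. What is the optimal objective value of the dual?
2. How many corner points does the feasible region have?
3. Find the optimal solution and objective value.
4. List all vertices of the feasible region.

1. -30 (by strong duality, equal to the primal optimum)
2. 3
3. p = 0, q = 6, z = -30
4. (0, 0), (4, 0), (0, 6)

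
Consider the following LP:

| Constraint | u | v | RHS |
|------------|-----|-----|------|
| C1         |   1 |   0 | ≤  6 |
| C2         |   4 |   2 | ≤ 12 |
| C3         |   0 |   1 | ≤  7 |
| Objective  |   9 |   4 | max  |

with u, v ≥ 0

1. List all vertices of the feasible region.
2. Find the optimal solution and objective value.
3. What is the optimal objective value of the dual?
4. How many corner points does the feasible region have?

1. (0, 0), (3, 0), (0, 6)
2. u = 3, v = 0, z = 27
3. 27 (by strong duality, equal to the primal optimum)
4. 3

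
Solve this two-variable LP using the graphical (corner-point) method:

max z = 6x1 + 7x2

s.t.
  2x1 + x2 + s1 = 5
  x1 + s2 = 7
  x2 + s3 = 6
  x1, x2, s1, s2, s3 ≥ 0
x1 = 0, x2 = 5, z = 35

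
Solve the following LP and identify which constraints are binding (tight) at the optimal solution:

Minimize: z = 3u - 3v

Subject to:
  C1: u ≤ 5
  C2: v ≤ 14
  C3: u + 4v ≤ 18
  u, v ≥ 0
Optimal: u = 0, v = 4.5
Binding: C3, u ≥ 0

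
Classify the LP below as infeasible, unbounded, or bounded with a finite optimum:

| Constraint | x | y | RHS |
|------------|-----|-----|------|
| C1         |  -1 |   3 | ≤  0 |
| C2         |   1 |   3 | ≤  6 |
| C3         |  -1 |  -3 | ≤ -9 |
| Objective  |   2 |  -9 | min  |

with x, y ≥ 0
C2 requires x + 3y ≤ 6, while C3 (-x - 3y ≤ -9) is equivalent to x + 3y ≥ 9. Together they would need 9 ≤ x + 3y ≤ 6, which is impossible since 9 > 6. No point satisfies all constraints.

Infeasible: no point satisfies all constraints simultaneously.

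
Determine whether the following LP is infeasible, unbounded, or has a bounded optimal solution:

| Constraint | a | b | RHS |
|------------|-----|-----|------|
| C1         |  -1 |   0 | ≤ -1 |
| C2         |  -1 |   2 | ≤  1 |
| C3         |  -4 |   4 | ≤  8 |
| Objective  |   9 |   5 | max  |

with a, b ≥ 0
Feasible point: (1, 0) satisfies every constraint, so the LP is feasible.
Direction d = (1, 0): for each constraint row a, a·d ≤ 0 —
  (-1)(1) + (0)(0) = -1 ≤ 0
  (-1)(1) + (2)(0) = -1 ≤ 0
  (-4)(1) + (4)(0) = -4 ≤ 0
and d ≥ 0, so (1, 0) + t·d stays feasible for every t ≥ 0. Along this ray z = 9a + 5b changes by 9 per unit t, so z → +∞.

The LP is unbounded; z can be made arbitrarily large.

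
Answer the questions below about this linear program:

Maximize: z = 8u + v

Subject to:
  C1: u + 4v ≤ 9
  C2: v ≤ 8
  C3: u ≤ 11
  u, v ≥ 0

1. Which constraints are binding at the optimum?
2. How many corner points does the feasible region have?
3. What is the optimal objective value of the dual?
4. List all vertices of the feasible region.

1. C1, v ≥ 0
2. 3
3. 72 (by strong duality, equal to the primal optimum)
4. (0, 0), (9, 0), (0, 2.25)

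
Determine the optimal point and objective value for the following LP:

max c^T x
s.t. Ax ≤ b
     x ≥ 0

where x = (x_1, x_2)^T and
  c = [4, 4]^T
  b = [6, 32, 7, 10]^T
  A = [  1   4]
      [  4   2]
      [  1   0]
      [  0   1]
x_1 = 6, x_2 = 0, z = 24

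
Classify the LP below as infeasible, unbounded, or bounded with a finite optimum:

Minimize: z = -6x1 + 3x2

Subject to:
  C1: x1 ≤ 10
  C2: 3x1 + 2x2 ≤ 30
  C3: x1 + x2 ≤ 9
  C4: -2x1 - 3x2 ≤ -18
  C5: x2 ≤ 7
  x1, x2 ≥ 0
The point (9, 0) satisfies every constraint, so the LP is feasible; the constraints give x1 ≤ 10 and x2 ≤ 7, which with x1, x2 ≥ 0 keep the feasible region inside a bounded box. A feasible, bounded LP attains a finite optimum at a vertex.

Evaluating z = -6x1 + 3x2 at each vertex:
  (9, 0): z = -54
  (2, 7): z = 9
  (0, 7): z = 21
  (0, 6): z = 18

Bounded optimum: z* = -54 at (9, 0).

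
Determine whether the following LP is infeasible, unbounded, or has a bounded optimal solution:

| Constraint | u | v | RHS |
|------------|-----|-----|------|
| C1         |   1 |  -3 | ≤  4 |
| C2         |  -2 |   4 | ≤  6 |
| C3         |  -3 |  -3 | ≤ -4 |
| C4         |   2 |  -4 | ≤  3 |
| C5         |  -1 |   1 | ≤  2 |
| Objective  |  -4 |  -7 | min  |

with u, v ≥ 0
Feasible point: (1, 1) satisfies every constraint, so the LP is feasible.
Direction d = (2, 1): for each constraint row a, a·d ≤ 0 —
  (1)(2) + (-3)(1) = -1 ≤ 0
  (-2)(2) + (4)(1) = 0 ≤ 0
  (-3)(2) + (-3)(1) = -9 ≤ 0
  (2)(2) + (-4)(1) = 0 ≤ 0
  (-1)(2) + (1)(1) = -1 ≤ 0
and d ≥ 0, so (1, 1) + t·d stays feasible for every t ≥ 0. Along this ray z = -4u - 7v changes by -15 per unit t, so z → −∞.

Unbounded — the objective can decrease without bound over the feasible region.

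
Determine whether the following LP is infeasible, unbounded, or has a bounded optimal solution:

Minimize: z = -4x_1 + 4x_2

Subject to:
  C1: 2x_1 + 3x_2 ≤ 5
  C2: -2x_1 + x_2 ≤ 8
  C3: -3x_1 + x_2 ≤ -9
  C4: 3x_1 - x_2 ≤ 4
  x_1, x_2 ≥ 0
C4 requires 3x_1 - x_2 ≤ 4, while C3 (-3x_1 + x_2 ≤ -9) is equivalent to 3x_1 - x_2 ≥ 9. Together they would need 9 ≤ 3x_1 - x_2 ≤ 4, which is impossible since 9 > 4. No point satisfies all constraints.

The feasible region is empty; the LP is infeasible.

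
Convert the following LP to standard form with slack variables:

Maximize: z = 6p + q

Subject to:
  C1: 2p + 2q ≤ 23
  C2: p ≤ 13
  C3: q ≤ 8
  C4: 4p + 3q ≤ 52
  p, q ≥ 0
max z = 6p + q

s.t.
  2p + 2q + s1 = 23
  p + s2 = 13
  q + s3 = 8
  4p + 3q + s4 = 52
  p, q, s1, s2, s3, s4 ≥ 0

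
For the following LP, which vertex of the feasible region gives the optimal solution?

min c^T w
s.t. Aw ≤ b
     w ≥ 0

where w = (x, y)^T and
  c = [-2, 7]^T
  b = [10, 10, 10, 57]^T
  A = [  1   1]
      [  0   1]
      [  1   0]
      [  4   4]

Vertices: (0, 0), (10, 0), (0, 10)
Evaluating z = -2x + 7y at each vertex:
  (0, 0): z = 0
  (10, 0): z = -20
  (0, 10): z = 70

The smallest value is z = -20, attained at (10, 0).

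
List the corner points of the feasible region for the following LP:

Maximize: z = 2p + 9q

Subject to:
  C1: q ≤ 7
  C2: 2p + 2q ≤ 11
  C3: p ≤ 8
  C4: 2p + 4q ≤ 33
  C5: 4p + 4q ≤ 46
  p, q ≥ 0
Each vertex is the intersection of two constraint boundaries that also satisfies all remaining constraints:
  p = 0 and q = 0 → (0, 0)
  2p + 2q = 11 and q = 0 → (5.5, 0)
  2p + 2q = 11 and p = 0 → (0, 5.5)

Vertices: (0, 0), (5.5, 0), (0, 5.5)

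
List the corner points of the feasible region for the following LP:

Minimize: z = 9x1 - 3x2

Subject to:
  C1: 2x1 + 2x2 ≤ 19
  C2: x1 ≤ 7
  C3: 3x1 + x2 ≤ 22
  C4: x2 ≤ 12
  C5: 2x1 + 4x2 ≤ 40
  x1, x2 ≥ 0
Each vertex is the intersection of two constraint boundaries that also satisfies all remaining constraints:
  x1 = 0 and x2 = 0 → (0, 0)
  x1 = 7 and x2 = 0 → (7, 0)
  x1 = 7 and 3x1 + x2 = 22 → (7, 1)
  2x1 + 2x2 = 19 and 3x1 + x2 = 22 → (6.25, 3.25)
  2x1 + 2x2 = 19 and x1 = 0 → (0, 9.5)

Vertices: (0, 0), (7, 0), (7, 1), (6.25, 3.25), (0, 9.5)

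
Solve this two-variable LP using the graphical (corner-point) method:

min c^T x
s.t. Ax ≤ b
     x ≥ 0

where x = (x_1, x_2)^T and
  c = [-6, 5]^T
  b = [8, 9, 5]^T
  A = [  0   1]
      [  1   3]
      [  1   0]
Each vertex is the intersection of two constraint boundaries that also satisfies all remaining constraints:
  x_1 = 0 and x_2 = 0 → (0, 0)
  x_1 = 5 and x_2 = 0 → (5, 0)
  x_1 + 3x_2 = 9 and x_1 = 5 → (5, 1.333)
  x_1 + 3x_2 = 9 and x_1 = 0 → (0, 3)

Evaluating z = -6x_1 + 5x_2 at each vertex:
  (0, 0): z = 0
  (5, 0): z = -30
  (5, 1.333): z = -23.33
  (0, 3): z = 15

The minimum is at (5, 0) with z = -30.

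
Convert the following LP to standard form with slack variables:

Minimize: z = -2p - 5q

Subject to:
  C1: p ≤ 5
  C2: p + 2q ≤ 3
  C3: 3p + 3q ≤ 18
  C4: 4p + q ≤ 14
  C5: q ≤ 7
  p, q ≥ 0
min z = -2p - 5q

s.t.
  p + s1 = 5
  p + 2q + s2 = 3
  3p + 3q + s3 = 18
  4p + q + s4 = 14
  q + s5 = 7
  p, q, s1, s2, s3, s4, s5 ≥ 0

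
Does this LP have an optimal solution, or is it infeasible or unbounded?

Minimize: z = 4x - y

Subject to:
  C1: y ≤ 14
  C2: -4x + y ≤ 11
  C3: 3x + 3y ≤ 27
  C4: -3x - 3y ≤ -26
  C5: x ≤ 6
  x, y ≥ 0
The point (0, 9) satisfies every constraint, so the LP is feasible; the constraints give x ≤ 6 and y ≤ 14, which with x, y ≥ 0 keep the feasible region inside a bounded box. A feasible, bounded LP attains a finite optimum at a vertex.

Evaluating z = 4x - y at each vertex:
  (6, 2.667): z = 21.33
  (6, 3): z = 21
  (0, 9): z = -9
  (0, 8.667): z = -8.667

Feasible with finite optimum z* = -9 at (0, 9).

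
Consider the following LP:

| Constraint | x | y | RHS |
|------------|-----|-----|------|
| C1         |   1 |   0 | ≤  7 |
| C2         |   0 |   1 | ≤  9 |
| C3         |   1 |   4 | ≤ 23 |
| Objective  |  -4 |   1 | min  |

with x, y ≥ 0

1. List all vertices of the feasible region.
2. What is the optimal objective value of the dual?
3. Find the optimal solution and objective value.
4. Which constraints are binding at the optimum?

1. (0, 0), (7, 0), (7, 4), (0, 5.75)
2. -28 (by strong duality, equal to the primal optimum)
3. x = 7, y = 0, z = -28
4. C1, y ≥ 0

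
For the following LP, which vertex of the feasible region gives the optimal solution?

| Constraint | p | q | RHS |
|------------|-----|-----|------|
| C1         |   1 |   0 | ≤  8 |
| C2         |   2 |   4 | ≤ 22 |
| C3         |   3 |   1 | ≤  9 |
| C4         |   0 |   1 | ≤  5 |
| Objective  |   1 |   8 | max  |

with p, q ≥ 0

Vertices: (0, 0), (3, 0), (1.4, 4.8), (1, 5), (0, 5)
(1, 5) with z = 41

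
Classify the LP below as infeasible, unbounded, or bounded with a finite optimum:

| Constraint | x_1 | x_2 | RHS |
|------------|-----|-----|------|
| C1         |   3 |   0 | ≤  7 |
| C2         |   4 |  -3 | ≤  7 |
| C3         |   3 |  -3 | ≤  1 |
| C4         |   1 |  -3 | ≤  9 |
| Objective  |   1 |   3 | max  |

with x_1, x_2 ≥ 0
Feasible point: (0, 0) satisfies every constraint, so the LP is feasible.
Direction d = (0, 1): for each constraint row a, a·d ≤ 0 —
  (3)(0) + (0)(1) = 0 ≤ 0
  (4)(0) + (-3)(1) = -3 ≤ 0
  (3)(0) + (-3)(1) = -3 ≤ 0
  (1)(0) + (-3)(1) = -3 ≤ 0
and d ≥ 0, so (0, 0) + t·d stays feasible for every t ≥ 0. Along this ray z = x_1 + 3x_2 changes by 3 per unit t, so z → +∞.

Unbounded: there is a feasible ray along which z → +∞.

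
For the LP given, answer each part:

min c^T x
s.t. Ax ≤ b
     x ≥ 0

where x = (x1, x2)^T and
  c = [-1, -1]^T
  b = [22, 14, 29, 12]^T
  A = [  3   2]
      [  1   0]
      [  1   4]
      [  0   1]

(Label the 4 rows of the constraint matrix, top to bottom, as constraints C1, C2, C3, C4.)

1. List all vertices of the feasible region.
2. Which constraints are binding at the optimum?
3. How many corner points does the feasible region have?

1. (0, 0), (7.333, 0), (3, 6.5), (0, 7.25)
2. C1, C3
3. 4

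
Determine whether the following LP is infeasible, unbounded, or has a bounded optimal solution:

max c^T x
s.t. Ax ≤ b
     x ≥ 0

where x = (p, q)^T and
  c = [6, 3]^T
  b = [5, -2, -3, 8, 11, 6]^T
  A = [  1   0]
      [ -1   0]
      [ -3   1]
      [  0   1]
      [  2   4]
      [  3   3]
The point (2, 0) satisfies every constraint, so the LP is feasible; the constraints give p ≤ 5 and q ≤ 8, which with p, q ≥ 0 keep the feasible region inside a bounded box. A feasible, bounded LP attains a finite optimum at a vertex.

Evaluating z = 6p + 3q at each vertex:
  (2, 0): z = 12

Bounded optimum: z* = 12 at (2, 0).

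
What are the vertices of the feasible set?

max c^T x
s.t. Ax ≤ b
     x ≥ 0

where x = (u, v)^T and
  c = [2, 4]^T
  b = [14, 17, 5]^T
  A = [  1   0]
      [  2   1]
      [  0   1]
Each vertex is the intersection of two constraint boundaries that also satisfies all remaining constraints:
  u = 0 and v = 0 → (0, 0)
  2u + v = 17 and v = 0 → (8.5, 0)
  2u + v = 17 and v = 5 → (6, 5)
  v = 5 and u = 0 → (0, 5)

Vertices: (0, 0), (8.5, 0), (6, 5), (0, 5)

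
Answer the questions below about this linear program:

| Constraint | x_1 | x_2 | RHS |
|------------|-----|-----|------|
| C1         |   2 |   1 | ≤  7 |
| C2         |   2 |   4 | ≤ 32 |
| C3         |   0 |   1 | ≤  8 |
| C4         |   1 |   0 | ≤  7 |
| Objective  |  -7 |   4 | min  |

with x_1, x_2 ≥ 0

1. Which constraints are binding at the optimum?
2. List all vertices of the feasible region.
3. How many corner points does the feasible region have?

1. C1, x_2 ≥ 0
2. (0, 0), (3.5, 0), (0, 7)
3. 3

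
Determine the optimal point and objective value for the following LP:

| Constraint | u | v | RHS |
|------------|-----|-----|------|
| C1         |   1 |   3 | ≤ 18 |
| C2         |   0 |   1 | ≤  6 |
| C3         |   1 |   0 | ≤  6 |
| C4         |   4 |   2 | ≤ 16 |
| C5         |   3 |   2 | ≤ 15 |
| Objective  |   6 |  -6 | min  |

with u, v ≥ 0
u = 0, v = 6, z = -36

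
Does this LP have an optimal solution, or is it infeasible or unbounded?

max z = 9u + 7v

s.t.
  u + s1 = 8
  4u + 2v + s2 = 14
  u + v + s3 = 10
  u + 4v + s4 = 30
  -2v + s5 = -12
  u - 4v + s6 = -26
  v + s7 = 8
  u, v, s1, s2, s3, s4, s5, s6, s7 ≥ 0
The point (0, 7) satisfies every constraint, so the LP is feasible; the constraints give u ≤ 8 and v ≤ 8, which with u, v ≥ 0 keep the feasible region inside a bounded box. A feasible, bounded LP attains a finite optimum at a vertex.

Evaluating z = 9u + 7v at each vertex:
  (0, 6.5): z = 45.5
  (0.2222, 6.556): z = 47.89
  (0, 7): z = 49

Feasible with finite optimum z* = 49 at (0, 7).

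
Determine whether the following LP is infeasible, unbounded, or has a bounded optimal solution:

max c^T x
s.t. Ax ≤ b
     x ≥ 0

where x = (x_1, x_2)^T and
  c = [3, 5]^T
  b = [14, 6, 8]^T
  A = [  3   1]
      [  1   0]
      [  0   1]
The point (2, 8) satisfies every constraint, so the LP is feasible; the constraints give x_1 ≤ 6 and x_2 ≤ 8, which with x_1, x_2 ≥ 0 keep the feasible region inside a bounded box. A feasible, bounded LP attains a finite optimum at a vertex.

The LP has an optimal solution: (2, 8) with z = 46.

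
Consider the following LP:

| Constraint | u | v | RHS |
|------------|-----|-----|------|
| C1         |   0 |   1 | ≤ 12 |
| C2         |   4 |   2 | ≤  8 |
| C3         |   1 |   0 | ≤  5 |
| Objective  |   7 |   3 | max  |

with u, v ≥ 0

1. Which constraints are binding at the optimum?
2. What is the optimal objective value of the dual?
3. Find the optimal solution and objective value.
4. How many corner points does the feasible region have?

1. C2, v ≥ 0
2. 14 (by strong duality, equal to the primal optimum)
3. u = 2, v = 0, z = 14
4. 3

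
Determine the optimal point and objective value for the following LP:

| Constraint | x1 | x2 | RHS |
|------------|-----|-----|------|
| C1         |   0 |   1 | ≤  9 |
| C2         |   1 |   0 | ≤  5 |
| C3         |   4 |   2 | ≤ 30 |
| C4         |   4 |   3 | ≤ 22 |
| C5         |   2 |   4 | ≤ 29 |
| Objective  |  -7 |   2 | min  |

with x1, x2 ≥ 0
Each vertex is the intersection of two constraint boundaries that also satisfies all remaining constraints:
  x1 = 0 and x2 = 0 → (0, 0)
  x1 = 5 and x2 = 0 → (5, 0)
  x1 = 5 and 4x1 + 3x2 = 22 → (5, 0.6667)
  4x1 + 3x2 = 22 and 2x1 + 4x2 = 29 → (0.1, 7.2)
  2x1 + 4x2 = 29 and x1 = 0 → (0, 7.25)

Evaluating z = -7x1 + 2x2 at each vertex:
  (0, 0): z = 0
  (5, 0): z = -35
  (5, 0.6667): z = -33.67
  (0.1, 7.2): z = 13.7
  (0, 7.25): z = 14.5

The minimum is at (5, 0) with z = -35.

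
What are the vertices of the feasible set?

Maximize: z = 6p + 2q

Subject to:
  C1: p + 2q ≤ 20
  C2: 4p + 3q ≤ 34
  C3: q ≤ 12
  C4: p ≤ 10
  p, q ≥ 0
Each vertex is the intersection of two constraint boundaries that also satisfies all remaining constraints:
  p = 0 and q = 0 → (0, 0)
  4p + 3q = 34 and q = 0 → (8.5, 0)
  p + 2q = 20 and 4p + 3q = 34 → (1.6, 9.2)
  p + 2q = 20 and p = 0 → (0, 10)

Vertices: (0, 0), (8.5, 0), (1.6, 9.2), (0, 10)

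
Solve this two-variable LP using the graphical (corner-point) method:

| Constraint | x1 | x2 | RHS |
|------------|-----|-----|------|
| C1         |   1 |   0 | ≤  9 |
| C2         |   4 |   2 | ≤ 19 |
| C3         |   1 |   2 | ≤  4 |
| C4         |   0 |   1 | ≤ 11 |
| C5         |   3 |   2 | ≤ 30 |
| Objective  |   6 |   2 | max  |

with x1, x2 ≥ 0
Each vertex is the intersection of two constraint boundaries that also satisfies all remaining constraints:
  x1 = 0 and x2 = 0 → (0, 0)
  x1 + 2x2 = 4 and x2 = 0 → (4, 0)
  x1 + 2x2 = 4 and x1 = 0 → (0, 2)

Evaluating z = 6x1 + 2x2 at each vertex:
  (0, 0): z = 0
  (4, 0): z = 24
  (0, 2): z = 4

The maximum is at (4, 0) with z = 24.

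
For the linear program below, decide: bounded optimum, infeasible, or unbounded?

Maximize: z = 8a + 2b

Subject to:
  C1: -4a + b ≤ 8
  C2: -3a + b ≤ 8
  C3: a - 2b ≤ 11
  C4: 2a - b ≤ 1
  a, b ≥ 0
Feasible point: (0, 0) satisfies every constraint, so the LP is feasible.
Direction d = (1, 3): for each constraint row a, a·d ≤ 0 —
  (-4)(1) + (1)(3) = -1 ≤ 0
  (-3)(1) + (1)(3) = 0 ≤ 0
  (1)(1) + (-2)(3) = -5 ≤ 0
  (2)(1) + (-1)(3) = -1 ≤ 0
and d ≥ 0, so (0, 0) + t·d stays feasible for every t ≥ 0. Along this ray z = 8a + 2b changes by 14 per unit t, so z → +∞.

Unbounded — the objective can increase without bound over the feasible region.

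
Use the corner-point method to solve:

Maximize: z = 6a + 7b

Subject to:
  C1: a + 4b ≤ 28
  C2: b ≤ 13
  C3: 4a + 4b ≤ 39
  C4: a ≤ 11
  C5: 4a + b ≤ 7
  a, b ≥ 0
a = 0, b = 7, z = 49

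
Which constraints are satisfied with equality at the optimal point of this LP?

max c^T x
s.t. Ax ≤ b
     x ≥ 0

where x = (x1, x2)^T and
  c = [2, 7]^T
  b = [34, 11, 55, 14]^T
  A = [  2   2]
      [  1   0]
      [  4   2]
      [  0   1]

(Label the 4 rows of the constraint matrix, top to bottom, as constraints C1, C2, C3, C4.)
Optimal: x1 = 3, x2 = 14
Slack at optimum:
  C1: slack = 0 (binding)
  C2: slack = 8
  C3: slack = 15
  C4: slack = 0 (binding)
  x1 ≥ 0: x1 = 3
  x2 ≥ 0: x2 = 14
Binding constraints: C1, C4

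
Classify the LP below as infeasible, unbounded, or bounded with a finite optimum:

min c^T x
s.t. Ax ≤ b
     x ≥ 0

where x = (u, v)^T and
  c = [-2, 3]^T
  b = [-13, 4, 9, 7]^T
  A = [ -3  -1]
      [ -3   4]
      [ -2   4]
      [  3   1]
One constraint requires 3u + v ≤ 7, while the constraint -3u - v ≤ -13 is equivalent to 3u + v ≥ 13. Together they would need 13 ≤ 3u + v ≤ 7, which is impossible since 13 > 7. No point satisfies all constraints.

Infeasible — the constraint set is empty.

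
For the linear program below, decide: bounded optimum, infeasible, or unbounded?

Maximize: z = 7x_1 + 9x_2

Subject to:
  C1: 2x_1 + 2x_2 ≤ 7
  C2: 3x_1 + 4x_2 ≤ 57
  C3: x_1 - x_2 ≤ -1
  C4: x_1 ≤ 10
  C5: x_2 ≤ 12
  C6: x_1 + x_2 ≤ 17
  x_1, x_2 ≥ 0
The point (0, 3.5) satisfies every constraint, so the LP is feasible; the constraints give x_1 ≤ 10 and x_2 ≤ 12, which with x_1, x_2 ≥ 0 keep the feasible region inside a bounded box. A feasible, bounded LP attains a finite optimum at a vertex.

Evaluating z = 7x_1 + 9x_2 at each vertex:
  (0, 1): z = 9
  (1.25, 2.25): z = 29
  (0, 3.5): z = 31.5

Feasible with finite optimum z* = 31.5 at (0, 3.5).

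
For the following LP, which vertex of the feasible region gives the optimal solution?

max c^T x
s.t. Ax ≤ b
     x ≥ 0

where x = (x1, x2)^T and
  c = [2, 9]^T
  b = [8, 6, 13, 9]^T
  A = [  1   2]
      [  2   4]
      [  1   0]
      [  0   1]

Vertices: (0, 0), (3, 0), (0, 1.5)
(0, 1.5) with z = 13.5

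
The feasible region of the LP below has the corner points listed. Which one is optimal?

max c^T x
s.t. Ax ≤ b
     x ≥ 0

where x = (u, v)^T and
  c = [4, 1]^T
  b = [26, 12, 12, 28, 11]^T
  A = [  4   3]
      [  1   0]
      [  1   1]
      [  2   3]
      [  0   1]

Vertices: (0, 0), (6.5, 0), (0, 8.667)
(6.5, 0) with z = 26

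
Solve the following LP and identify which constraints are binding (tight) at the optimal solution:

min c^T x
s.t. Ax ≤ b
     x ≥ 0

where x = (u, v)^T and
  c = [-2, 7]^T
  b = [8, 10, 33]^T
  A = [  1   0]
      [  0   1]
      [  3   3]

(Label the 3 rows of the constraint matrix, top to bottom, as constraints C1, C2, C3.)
Optimal: u = 8, v = 0
Slack at optimum:
  C1: slack = 0 (binding)
  C2: slack = 10
  C3: slack = 9
  u ≥ 0: u = 8
  v ≥ 0: v = 0 (binding)
Binding constraints: C1, v ≥ 0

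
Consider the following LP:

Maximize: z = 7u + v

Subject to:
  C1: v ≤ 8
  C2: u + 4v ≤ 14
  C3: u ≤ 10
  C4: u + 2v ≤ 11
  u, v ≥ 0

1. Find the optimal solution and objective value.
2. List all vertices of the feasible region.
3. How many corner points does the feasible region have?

1. u = 10, v = 0.5, z = 70.5
2. (0, 0), (10, 0), (10, 0.5), (8, 1.5), (0, 3.5)
3. 5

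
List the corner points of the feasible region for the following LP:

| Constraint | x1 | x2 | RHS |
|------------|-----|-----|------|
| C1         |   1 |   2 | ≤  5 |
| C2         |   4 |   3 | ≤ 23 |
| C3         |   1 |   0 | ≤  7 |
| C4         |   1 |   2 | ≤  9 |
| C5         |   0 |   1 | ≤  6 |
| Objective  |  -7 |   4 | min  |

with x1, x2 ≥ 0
Each vertex is the intersection of two constraint boundaries that also satisfies all remaining constraints:
  x1 = 0 and x2 = 0 → (0, 0)
  x1 + 2x2 = 5 and x2 = 0 → (5, 0)
  x1 + 2x2 = 5 and x1 = 0 → (0, 2.5)

Vertices: (0, 0), (5, 0), (0, 2.5)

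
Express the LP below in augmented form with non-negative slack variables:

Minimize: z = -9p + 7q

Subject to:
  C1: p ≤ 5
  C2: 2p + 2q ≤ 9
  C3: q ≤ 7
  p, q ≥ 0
min z = -9p + 7q

s.t.
  p + s1 = 5
  2p + 2q + s2 = 9
  q + s3 = 7
  p, q, s1, s2, s3 ≥ 0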